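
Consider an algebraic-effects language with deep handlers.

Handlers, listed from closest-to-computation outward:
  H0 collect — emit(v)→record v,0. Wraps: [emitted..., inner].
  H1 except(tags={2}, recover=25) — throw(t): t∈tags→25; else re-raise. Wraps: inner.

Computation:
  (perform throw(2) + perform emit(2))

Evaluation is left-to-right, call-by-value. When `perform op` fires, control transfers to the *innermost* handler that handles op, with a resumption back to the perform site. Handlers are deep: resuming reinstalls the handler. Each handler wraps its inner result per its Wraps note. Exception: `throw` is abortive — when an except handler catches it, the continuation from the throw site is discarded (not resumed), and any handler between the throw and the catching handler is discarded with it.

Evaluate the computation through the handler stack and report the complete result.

Answer: 25

Step-by-step:
throw(2) @ H1 caught ⇒ 25
= 25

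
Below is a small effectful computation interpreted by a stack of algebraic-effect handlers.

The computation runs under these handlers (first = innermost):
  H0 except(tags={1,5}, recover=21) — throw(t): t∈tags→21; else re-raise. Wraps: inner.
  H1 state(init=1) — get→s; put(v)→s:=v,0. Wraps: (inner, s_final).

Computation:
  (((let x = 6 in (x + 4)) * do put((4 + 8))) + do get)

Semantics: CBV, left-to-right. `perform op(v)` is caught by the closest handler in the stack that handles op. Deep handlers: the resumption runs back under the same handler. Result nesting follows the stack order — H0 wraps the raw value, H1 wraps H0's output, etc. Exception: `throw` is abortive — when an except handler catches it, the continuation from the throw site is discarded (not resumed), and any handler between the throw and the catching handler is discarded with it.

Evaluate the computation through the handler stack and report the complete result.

Answer: (12, 12)

Step-by-step:
put(12) @ H1 ⇒ s:=12
get @ H1 ⇒ 12
H0 returns 12
H1 returns (12, 12)
= (12, 12)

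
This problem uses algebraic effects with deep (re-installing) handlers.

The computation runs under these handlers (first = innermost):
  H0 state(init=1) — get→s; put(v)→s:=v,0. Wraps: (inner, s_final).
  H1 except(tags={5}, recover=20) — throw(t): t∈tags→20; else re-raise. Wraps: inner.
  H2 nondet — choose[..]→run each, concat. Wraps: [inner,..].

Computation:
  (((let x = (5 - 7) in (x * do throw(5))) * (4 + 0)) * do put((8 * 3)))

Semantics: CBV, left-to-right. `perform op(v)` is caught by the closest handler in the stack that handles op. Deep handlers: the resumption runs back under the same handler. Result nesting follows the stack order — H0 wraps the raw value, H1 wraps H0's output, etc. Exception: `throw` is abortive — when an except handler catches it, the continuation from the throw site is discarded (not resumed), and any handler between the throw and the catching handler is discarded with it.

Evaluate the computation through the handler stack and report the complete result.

Step-by-step:
throw(5) @ H1 caught ⇒ 20
H2 returns [20]
= [20]

Answer: [20]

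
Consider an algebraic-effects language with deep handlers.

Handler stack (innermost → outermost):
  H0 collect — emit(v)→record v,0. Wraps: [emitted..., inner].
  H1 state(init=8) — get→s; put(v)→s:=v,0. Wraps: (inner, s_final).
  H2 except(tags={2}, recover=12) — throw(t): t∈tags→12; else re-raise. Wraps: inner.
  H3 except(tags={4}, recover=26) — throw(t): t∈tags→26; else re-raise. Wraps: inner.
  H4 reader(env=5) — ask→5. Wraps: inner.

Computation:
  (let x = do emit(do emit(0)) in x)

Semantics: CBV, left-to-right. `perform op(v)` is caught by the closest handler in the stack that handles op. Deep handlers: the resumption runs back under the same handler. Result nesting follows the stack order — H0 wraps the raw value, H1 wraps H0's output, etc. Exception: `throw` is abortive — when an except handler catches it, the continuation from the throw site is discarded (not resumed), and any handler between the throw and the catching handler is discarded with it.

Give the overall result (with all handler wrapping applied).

Working:
emit(0) @ H0 ⇒ out+=0
emit(0) @ H0 ⇒ out+=0
H0 returns [0, 0, 0]
H1 returns ([0, 0, 0], 8)
H2 returns ([0, 0, 0], 8)
H3 returns ([0, 0, 0], 8)
H4 returns ([0, 0, 0], 8)
= ([0, 0, 0], 8)

Answer: ([0, 0, 0], 8)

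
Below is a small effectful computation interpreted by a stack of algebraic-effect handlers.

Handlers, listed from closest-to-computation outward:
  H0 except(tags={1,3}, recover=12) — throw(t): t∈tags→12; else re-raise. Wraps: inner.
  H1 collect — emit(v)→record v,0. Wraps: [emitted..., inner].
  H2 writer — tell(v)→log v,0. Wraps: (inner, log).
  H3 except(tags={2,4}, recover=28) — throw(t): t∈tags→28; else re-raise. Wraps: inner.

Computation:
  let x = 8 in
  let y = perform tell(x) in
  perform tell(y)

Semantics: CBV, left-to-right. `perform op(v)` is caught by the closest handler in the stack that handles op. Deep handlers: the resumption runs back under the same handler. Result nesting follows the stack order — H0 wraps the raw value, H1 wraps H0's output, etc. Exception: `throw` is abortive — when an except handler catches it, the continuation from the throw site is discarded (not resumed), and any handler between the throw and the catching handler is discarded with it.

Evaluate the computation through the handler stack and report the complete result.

Answer: ([0], (8, 0))

Step-by-step:
tell(8) @ H2 ⇒ log+=8
tell(0) @ H2 ⇒ log+=0
H0 returns 0
H1 returns [0]
H2 returns ([0], (8, 0))
H3 returns ([0], (8, 0))
= ([0], (8, 0))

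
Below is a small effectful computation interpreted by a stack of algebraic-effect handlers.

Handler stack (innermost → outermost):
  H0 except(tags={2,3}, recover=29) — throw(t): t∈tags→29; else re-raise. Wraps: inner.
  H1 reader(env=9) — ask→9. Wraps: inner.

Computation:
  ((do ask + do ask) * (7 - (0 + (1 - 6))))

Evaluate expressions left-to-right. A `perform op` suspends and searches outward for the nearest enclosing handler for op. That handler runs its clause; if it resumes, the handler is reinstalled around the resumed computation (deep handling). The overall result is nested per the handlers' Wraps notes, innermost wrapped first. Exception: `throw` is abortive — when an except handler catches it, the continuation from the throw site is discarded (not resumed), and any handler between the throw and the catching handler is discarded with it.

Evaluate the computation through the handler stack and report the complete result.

Answer: 216

Step-by-step:
ask @ H1 ⇒ 9
ask @ H1 ⇒ 9
H0 returns 216
H1 returns 216
= 216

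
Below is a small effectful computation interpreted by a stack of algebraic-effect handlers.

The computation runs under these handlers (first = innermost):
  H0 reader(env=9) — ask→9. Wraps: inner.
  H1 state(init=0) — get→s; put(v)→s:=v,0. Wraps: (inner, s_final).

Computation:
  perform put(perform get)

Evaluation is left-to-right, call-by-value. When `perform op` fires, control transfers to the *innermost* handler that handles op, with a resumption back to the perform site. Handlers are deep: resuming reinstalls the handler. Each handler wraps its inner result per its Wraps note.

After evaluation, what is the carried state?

Answer: 0

Working:
get @ H1 ⇒ 0
put(0) @ H1 ⇒ s:=0
H0 returns 0
H1 returns (0, 0)
= (0, 0)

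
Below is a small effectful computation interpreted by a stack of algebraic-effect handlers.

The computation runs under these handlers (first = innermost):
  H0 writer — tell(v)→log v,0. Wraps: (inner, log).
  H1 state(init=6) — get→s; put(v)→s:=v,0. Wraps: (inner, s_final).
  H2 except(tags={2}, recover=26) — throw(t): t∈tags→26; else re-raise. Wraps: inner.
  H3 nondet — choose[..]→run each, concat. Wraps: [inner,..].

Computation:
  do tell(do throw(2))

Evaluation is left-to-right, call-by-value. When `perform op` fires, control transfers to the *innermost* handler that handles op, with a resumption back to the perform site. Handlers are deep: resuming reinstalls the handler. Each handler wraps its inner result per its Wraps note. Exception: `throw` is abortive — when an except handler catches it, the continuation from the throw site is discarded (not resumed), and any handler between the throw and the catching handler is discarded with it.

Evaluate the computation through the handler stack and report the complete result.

Step-by-step:
throw(2) @ H2 caught ⇒ 26
H3 returns [26]
= [26]

Answer: [26]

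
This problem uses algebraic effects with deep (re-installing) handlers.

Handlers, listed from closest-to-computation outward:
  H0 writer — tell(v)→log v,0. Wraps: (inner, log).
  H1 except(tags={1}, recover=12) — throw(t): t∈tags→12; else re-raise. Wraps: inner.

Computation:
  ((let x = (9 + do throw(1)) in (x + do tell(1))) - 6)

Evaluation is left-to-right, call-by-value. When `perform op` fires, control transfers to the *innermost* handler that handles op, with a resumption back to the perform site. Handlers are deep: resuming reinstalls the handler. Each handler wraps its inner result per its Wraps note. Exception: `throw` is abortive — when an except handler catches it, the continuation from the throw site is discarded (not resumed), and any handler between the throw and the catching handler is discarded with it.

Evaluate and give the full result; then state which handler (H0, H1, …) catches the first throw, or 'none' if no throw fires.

Step-by-step:
throw(1) @ H1 caught ⇒ 12
= 12

Answer: 12 ; first throw caught by: H1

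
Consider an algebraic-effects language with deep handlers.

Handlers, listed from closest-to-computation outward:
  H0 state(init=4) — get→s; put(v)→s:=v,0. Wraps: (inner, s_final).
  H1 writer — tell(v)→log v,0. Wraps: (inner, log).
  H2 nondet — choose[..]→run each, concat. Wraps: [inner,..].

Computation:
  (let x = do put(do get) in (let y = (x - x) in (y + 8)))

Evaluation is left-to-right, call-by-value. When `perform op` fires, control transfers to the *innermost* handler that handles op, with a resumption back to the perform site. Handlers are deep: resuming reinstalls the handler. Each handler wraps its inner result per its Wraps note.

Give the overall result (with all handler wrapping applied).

Evaluation trace:
get @ H0 ⇒ 4
put(4) @ H0 ⇒ s:=4
H0 returns (8, 4)
H1 returns ((8, 4), ())
H2 returns [((8, 4), ())]
= [((8, 4), ())]

Answer: [((8, 4), ())]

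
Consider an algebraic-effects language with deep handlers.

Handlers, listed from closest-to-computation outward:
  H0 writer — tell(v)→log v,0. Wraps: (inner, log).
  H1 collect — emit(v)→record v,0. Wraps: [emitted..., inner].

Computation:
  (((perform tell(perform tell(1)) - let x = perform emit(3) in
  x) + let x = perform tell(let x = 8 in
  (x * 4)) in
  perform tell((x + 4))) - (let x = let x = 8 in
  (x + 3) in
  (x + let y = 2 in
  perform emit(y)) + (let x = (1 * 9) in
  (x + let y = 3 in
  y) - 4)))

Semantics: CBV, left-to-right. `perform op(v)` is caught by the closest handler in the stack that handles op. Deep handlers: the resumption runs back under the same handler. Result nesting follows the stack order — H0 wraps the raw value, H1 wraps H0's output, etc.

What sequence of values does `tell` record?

Answer: (1, 0, 32, 4)

Evaluation trace:
tell(1) @ H0 ⇒ log+=1
tell(0) @ H0 ⇒ log+=0
emit(3) @ H1 ⇒ out+=3
tell(32) @ H0 ⇒ log+=32
tell(4) @ H0 ⇒ log+=4
emit(2) @ H1 ⇒ out+=2
H0 returns (-19, (1, 0, 32, 4))
H1 returns [3, 2, (-19, (1, 0, 32, 4))]
= [3, 2, (-19, (1, 0, 32, 4))]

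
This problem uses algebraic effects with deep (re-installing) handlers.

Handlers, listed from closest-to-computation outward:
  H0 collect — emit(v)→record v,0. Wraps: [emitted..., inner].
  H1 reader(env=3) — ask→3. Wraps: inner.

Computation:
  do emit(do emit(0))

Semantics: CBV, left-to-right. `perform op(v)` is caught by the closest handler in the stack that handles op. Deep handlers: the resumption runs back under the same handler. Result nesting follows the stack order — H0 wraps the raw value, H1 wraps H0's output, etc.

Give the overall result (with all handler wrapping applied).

Answer: [0, 0, 0]

Working:
emit(0) @ H0 ⇒ out+=0
emit(0) @ H0 ⇒ out+=0
H0 returns [0, 0, 0]
H1 returns [0, 0, 0]
= [0, 0, 0]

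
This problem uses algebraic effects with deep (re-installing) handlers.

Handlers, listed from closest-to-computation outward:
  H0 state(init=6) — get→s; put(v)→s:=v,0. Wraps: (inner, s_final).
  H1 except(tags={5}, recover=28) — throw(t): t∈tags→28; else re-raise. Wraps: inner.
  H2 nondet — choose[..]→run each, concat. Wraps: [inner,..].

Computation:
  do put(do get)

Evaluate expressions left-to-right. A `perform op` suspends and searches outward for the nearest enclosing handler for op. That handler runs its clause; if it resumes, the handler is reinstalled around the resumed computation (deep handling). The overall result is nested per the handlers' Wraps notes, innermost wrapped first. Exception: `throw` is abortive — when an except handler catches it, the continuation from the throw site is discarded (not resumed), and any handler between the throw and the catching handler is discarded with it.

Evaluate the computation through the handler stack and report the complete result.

Working:
get @ H0 ⇒ 6
put(6) @ H0 ⇒ s:=6
H0 returns (0, 6)
H1 returns (0, 6)
H2 returns [(0, 6)]
= [(0, 6)]

Answer: [(0, 6)]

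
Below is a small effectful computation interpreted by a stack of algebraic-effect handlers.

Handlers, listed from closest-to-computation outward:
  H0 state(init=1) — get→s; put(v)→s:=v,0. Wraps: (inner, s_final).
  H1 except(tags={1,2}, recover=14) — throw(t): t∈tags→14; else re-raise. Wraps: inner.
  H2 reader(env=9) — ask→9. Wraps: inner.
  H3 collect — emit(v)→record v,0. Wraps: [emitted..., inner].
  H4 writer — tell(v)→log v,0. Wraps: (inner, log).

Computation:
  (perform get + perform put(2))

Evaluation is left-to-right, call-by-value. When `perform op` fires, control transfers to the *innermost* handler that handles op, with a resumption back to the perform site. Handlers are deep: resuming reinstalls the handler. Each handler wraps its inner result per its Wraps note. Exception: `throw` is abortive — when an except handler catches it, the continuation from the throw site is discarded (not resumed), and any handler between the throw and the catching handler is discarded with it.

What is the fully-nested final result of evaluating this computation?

Evaluation trace:
get @ H0 ⇒ 1
put(2) @ H0 ⇒ s:=2
H0 returns (1, 2)
H1 returns (1, 2)
H2 returns (1, 2)
H3 returns [(1, 2)]
H4 returns ([(1, 2)], ())
= ([(1, 2)], ())

Answer: ([(1, 2)], ())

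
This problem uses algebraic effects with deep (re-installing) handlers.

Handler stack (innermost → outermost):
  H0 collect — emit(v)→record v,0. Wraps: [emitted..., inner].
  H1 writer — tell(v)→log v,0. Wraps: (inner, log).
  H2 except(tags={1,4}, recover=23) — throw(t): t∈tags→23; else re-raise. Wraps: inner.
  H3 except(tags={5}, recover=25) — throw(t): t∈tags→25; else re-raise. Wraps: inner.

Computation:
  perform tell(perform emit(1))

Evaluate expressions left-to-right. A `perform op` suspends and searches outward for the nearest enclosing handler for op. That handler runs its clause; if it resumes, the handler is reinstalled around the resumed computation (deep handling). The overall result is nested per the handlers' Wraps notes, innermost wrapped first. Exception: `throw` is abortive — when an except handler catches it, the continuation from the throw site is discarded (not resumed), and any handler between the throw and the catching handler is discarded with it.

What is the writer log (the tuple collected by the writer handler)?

Answer: (0)

Evaluation trace:
emit(1) @ H0 ⇒ out+=1
tell(0) @ H1 ⇒ log+=0
H0 returns [1, 0]
H1 returns ([1, 0], (0))
H2 returns ([1, 0], (0))
H3 returns ([1, 0], (0))
= ([1, 0], (0))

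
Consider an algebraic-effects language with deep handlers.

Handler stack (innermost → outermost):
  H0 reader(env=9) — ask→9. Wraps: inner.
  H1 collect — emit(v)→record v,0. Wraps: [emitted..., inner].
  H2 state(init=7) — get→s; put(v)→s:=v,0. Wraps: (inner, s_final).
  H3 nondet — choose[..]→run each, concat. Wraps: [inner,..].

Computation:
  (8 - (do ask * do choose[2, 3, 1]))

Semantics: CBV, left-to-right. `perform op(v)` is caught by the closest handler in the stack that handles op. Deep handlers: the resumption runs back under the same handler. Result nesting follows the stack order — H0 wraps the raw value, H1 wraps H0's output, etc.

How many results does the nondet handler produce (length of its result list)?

Working:
ask @ H0 ⇒ 9
choose[2, 3, 1] @ H3
  branch[0] choose=2:
    H0 returns -10
    H1 returns [-10]
    H2 returns ([-10], 7)
    H3 returns [([-10], 7)]
  branch[1] choose=3:
    H0 returns -19
    H1 returns [-19]
    H2 returns ([-19], 7)
    H3 returns [([-19], 7)]
  branch[2] choose=1:
    H0 returns -1
    H1 returns [-1]
    H2 returns ([-1], 7)
    H3 returns [([-1], 7)]
= [([-10], 7), ([-19], 7), ([-1], 7)]

Answer: 3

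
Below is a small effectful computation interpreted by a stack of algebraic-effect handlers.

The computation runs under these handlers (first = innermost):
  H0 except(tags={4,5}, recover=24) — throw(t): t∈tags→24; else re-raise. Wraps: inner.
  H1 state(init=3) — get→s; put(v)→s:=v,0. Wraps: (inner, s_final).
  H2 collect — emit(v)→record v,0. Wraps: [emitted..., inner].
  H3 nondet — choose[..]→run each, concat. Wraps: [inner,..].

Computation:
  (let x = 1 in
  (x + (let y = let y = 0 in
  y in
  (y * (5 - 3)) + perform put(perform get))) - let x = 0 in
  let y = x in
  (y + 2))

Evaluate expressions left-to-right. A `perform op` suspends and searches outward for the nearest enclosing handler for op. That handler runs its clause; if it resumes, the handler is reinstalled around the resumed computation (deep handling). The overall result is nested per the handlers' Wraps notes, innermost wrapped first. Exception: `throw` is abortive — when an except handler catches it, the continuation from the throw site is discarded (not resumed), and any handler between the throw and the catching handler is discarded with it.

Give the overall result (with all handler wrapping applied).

Answer: [[(-1, 3)]]

Working:
get @ H1 ⇒ 3
put(3) @ H1 ⇒ s:=3
H0 returns -1
H1 returns (-1, 3)
H2 returns [(-1, 3)]
H3 returns [[(-1, 3)]]
= [[(-1, 3)]]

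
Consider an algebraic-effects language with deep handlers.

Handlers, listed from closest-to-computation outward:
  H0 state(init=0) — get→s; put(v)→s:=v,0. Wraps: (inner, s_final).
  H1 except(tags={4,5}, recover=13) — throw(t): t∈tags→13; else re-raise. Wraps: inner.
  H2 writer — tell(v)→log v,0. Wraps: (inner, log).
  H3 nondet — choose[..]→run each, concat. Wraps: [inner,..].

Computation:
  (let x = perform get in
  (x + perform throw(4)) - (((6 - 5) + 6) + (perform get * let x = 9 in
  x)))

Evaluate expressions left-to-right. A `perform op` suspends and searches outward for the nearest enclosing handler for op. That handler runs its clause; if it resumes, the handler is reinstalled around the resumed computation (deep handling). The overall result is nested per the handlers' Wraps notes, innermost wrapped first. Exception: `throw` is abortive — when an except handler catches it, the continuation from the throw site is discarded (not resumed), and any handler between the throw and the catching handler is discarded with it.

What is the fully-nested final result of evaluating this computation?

Answer: [(13, ())]

Working:
get @ H0 ⇒ 0
throw(4) @ H1 caught ⇒ 13
H2 returns (13, ())
H3 returns [(13, ())]
= [(13, ())]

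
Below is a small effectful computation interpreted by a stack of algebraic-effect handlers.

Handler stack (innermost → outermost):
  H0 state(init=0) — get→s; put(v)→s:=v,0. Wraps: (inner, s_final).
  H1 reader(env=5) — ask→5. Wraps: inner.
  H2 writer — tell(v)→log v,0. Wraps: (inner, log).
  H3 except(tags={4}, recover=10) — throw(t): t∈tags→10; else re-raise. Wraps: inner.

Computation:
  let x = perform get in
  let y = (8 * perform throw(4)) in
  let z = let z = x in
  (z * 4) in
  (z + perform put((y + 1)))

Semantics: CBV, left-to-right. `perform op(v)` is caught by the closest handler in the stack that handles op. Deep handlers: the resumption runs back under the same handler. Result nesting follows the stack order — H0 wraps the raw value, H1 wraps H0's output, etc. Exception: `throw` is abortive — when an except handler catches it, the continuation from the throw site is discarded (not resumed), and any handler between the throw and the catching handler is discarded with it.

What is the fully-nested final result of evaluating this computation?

Evaluation trace:
get @ H0 ⇒ 0
throw(4) @ H3 caught ⇒ 10
= 10

Answer: 10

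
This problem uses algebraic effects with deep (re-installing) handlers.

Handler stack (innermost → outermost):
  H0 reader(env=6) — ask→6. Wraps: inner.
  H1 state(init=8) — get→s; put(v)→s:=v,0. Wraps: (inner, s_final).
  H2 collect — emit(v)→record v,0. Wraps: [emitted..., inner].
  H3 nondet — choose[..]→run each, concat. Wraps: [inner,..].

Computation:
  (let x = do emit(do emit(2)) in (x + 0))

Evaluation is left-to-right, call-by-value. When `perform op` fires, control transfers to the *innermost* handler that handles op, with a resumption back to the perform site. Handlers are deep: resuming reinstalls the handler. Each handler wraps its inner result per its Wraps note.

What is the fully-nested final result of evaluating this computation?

Evaluation trace:
emit(2) @ H2 ⇒ out+=2
emit(0) @ H2 ⇒ out+=0
H0 returns 0
H1 returns (0, 8)
H2 returns [2, 0, (0, 8)]
H3 returns [[2, 0, (0, 8)]]
= [[2, 0, (0, 8)]]

Answer: [[2, 0, (0, 8)]]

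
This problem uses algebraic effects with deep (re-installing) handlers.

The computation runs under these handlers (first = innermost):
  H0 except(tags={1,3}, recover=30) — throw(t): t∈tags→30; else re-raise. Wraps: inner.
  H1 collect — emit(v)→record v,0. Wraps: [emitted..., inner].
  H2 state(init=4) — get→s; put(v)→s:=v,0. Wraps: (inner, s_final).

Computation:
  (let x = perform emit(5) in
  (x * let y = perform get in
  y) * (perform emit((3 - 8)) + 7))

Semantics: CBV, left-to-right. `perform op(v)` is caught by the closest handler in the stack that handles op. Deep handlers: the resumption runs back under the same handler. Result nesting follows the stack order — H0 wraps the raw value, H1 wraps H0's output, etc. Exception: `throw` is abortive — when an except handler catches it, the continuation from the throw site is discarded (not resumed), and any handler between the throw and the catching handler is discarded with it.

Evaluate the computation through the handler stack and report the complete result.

Answer: ([5, -5, 0], 4)

Step-by-step:
emit(5) @ H1 ⇒ out+=5
get @ H2 ⇒ 4
emit(-5) @ H1 ⇒ out+=-5
H0 returns 0
H1 returns [5, -5, 0]
H2 returns ([5, -5, 0], 4)
= ([5, -5, 0], 4)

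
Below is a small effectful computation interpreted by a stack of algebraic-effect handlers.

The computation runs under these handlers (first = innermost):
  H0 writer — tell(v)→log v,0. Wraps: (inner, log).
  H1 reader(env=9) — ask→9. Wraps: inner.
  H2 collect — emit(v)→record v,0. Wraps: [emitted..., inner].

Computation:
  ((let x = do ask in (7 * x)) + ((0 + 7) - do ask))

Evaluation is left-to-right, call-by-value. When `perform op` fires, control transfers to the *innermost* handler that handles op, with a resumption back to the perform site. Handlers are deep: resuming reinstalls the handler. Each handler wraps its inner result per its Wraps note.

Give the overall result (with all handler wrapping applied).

Step-by-step:
ask @ H1 ⇒ 9
ask @ H1 ⇒ 9
H0 returns (61, ())
H1 returns (61, ())
H2 returns [(61, ())]
= [(61, ())]

Answer: [(61, ())]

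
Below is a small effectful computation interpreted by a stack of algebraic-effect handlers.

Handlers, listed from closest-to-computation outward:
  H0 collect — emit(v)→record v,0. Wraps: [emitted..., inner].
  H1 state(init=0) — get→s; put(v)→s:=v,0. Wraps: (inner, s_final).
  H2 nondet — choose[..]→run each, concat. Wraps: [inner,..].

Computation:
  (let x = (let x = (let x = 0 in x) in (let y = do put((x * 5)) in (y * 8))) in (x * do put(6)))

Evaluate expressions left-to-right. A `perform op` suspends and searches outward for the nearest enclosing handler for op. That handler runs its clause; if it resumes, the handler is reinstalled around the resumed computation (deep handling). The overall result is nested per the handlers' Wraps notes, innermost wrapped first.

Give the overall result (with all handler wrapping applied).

Step-by-step:
put(0) @ H1 ⇒ s:=0
put(6) @ H1 ⇒ s:=6
H0 returns [0]
H1 returns ([0], 6)
H2 returns [([0], 6)]
= [([0], 6)]

Answer: [([0], 6)]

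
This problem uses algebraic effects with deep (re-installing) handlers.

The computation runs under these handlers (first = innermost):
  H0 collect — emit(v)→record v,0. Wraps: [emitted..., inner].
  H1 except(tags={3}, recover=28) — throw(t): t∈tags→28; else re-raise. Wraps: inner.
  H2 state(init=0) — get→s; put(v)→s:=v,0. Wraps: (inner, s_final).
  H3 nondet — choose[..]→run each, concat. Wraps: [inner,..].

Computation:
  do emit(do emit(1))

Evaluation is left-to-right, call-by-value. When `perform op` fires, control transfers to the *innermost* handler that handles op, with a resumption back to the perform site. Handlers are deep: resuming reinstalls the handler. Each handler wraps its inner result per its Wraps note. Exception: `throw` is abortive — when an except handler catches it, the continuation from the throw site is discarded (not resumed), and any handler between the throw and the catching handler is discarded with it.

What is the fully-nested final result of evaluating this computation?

Working:
emit(1) @ H0 ⇒ out+=1
emit(0) @ H0 ⇒ out+=0
H0 returns [1, 0, 0]
H1 returns [1, 0, 0]
H2 returns ([1, 0, 0], 0)
H3 returns [([1, 0, 0], 0)]
= [([1, 0, 0], 0)]

Answer: [([1, 0, 0], 0)]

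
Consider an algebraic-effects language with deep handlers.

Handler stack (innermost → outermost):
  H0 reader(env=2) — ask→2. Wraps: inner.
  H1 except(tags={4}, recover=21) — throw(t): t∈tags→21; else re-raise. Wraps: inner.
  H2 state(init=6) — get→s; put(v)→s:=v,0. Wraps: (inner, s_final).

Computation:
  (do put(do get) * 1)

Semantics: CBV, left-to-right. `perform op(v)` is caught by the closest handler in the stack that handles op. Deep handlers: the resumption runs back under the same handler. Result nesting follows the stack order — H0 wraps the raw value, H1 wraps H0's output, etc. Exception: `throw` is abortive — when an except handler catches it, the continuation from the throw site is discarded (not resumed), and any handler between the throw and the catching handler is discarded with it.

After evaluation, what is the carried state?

Answer: 6

Evaluation trace:
get @ H2 ⇒ 6
put(6) @ H2 ⇒ s:=6
H0 returns 0
H1 returns 0
H2 returns (0, 6)
= (0, 6)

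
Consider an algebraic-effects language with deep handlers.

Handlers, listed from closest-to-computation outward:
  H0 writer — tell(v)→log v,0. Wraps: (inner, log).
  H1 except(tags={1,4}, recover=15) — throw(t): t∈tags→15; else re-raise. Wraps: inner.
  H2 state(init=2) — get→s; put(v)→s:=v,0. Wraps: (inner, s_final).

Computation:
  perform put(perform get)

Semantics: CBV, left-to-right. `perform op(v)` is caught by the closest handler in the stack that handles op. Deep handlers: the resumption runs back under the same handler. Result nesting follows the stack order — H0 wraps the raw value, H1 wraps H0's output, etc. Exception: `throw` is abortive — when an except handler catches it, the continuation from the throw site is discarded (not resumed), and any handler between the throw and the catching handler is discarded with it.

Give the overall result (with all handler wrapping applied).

Answer: ((0, ()), 2)

Working:
get @ H2 ⇒ 2
put(2) @ H2 ⇒ s:=2
H0 returns (0, ())
H1 returns (0, ())
H2 returns ((0, ()), 2)
= ((0, ()), 2)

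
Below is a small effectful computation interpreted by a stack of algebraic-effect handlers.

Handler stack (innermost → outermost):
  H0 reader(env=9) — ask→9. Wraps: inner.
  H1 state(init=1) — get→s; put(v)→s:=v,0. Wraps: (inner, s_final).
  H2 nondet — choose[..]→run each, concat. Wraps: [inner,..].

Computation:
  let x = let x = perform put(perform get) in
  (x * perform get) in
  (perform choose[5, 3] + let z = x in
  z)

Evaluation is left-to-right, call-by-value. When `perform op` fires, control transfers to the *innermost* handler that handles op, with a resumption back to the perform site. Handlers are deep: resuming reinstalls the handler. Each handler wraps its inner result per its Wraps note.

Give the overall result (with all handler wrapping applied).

Answer: [(5, 1), (3, 1)]

Evaluation trace:
get @ H1 ⇒ 1
put(1) @ H1 ⇒ s:=1
get @ H1 ⇒ 1
choose[5, 3] @ H2
  branch[0] choose=5:
    H0 returns 5
    H1 returns (5, 1)
    H2 returns [(5, 1)]
  branch[1] choose=3:
    H0 returns 3
    H1 returns (3, 1)
    H2 returns [(3, 1)]
= [(5, 1), (3, 1)]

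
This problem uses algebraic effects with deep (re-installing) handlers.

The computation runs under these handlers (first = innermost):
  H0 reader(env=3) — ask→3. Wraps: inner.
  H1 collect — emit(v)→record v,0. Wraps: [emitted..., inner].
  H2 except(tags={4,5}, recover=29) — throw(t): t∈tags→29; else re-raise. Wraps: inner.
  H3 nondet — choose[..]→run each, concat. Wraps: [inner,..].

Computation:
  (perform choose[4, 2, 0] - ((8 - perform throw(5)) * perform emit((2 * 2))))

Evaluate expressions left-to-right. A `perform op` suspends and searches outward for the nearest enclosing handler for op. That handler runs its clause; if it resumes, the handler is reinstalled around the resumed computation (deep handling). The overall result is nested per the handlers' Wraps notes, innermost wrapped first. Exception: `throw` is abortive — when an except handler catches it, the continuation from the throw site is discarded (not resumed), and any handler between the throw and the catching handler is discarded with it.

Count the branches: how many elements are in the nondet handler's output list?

Answer: 3

Step-by-step:
choose[4, 2, 0] @ H3
  branch[0] choose=4:
    throw(5) @ H2 caught ⇒ 29
    H3 returns [29]
  branch[1] choose=2:
    throw(5) @ H2 caught ⇒ 29
    H3 returns [29]
  branch[2] choose=0:
    throw(5) @ H2 caught ⇒ 29
    H3 returns [29]
= [29, 29, 29]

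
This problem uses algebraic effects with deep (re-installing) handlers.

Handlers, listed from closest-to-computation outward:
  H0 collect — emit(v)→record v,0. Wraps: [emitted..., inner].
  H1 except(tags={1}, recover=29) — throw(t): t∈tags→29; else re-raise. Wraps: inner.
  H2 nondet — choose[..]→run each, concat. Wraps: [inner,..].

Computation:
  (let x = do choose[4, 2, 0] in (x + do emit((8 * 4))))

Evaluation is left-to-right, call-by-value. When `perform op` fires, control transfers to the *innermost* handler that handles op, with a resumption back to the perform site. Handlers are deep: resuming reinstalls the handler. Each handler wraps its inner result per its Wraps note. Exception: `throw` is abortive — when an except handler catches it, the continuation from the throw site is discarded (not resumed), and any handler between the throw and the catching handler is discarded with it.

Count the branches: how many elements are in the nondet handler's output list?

Answer: 3

Working:
choose[4, 2, 0] @ H2
  branch[0] choose=4:
    emit(32) @ H0 ⇒ out+=32
    H0 returns [32, 4]
    H1 returns [32, 4]
    H2 returns [[32, 4]]
  branch[1] choose=2:
    emit(32) @ H0 ⇒ out+=32
    H0 returns [32, 2]
    H1 returns [32, 2]
    H2 returns [[32, 2]]
  branch[2] choose=0:
    emit(32) @ H0 ⇒ out+=32
    H0 returns [32, 0]
    H1 returns [32, 0]
    H2 returns [[32, 0]]
= [[32, 4], [32, 2], [32, 0]]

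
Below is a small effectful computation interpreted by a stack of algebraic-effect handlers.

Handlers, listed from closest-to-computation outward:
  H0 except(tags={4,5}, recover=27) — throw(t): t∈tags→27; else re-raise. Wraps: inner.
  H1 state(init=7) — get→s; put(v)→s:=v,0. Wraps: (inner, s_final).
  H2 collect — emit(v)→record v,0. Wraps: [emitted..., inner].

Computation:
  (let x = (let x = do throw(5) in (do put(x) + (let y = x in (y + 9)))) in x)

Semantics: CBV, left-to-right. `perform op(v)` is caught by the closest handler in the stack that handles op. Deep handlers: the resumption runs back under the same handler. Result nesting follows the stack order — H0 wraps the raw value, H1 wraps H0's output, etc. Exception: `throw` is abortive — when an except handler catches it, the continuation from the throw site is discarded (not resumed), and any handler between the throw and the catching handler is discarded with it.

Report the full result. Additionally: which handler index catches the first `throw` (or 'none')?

Evaluation trace:
throw(5) @ H0 caught ⇒ 27
H1 returns (27, 7)
H2 returns [(27, 7)]
= [(27, 7)]

Answer: [(27, 7)] ; first throw caught by: H0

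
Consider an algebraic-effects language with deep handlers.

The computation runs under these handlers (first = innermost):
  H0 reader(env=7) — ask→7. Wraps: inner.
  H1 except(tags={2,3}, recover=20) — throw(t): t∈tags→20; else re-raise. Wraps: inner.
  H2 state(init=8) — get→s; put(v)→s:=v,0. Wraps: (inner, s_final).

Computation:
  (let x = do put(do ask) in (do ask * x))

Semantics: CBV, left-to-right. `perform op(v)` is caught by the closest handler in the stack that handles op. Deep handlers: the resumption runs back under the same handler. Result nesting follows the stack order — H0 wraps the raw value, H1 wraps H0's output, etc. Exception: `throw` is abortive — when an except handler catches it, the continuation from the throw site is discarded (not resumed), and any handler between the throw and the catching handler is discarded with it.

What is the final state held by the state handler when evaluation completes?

Step-by-step:
ask @ H0 ⇒ 7
put(7) @ H2 ⇒ s:=7
ask @ H0 ⇒ 7
H0 returns 0
H1 returns 0
H2 returns (0, 7)
= (0, 7)

Answer: 7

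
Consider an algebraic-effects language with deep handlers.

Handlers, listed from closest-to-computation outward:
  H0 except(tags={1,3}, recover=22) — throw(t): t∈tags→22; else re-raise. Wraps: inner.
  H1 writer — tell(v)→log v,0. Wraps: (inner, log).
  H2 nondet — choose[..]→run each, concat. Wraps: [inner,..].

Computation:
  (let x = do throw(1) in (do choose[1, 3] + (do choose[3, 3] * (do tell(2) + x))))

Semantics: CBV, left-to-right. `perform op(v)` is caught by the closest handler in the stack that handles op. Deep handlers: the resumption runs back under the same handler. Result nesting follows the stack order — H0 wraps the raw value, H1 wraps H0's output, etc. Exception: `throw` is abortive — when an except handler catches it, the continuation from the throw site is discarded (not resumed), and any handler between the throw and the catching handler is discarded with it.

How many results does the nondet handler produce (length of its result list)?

Answer: 1

Step-by-step:
throw(1) @ H0 caught ⇒ 22
H1 returns (22, ())
H2 returns [(22, ())]
= [(22, ())]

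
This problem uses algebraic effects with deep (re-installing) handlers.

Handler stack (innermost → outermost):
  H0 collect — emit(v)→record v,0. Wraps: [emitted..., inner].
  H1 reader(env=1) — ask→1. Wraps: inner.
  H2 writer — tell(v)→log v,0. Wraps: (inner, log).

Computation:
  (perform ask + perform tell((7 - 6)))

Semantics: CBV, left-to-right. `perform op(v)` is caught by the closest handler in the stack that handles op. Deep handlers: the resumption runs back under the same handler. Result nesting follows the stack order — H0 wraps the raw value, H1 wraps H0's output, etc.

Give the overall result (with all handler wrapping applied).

Evaluation trace:
ask @ H1 ⇒ 1
tell(1) @ H2 ⇒ log+=1
H0 returns [1]
H1 returns [1]
H2 returns ([1], (1))
= ([1], (1))

Answer: ([1], (1))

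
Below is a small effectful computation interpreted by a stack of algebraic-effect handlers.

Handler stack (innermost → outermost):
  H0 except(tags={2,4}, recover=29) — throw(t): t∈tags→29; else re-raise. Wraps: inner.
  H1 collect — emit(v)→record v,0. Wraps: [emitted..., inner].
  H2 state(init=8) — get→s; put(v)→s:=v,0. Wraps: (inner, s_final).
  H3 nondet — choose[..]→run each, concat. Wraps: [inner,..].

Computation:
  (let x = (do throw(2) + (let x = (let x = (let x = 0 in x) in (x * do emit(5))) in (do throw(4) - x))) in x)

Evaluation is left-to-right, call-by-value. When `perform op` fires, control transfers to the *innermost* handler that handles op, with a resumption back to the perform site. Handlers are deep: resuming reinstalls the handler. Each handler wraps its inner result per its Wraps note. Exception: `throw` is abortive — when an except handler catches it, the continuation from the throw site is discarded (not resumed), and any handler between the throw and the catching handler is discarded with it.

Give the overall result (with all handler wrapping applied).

Answer: [([29], 8)]

Step-by-step:
throw(2) @ H0 caught ⇒ 29
H1 returns [29]
H2 returns ([29], 8)
H3 returns [([29], 8)]
= [([29], 8)]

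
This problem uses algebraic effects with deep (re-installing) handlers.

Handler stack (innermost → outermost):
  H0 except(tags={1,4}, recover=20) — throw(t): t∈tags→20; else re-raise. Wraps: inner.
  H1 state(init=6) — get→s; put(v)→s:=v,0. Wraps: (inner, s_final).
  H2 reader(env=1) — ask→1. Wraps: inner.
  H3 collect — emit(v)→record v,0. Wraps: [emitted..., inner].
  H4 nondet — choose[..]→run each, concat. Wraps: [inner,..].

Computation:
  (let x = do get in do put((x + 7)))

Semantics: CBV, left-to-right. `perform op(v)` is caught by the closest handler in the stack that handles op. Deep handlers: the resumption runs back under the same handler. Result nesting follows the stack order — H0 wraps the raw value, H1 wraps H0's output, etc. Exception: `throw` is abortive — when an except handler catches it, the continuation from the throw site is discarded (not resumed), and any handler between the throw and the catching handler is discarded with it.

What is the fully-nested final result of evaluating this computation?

Answer: [[(0, 13)]]

Step-by-step:
get @ H1 ⇒ 6
put(13) @ H1 ⇒ s:=13
H0 returns 0
H1 returns (0, 13)
H2 returns (0, 13)
H3 returns [(0, 13)]
H4 returns [[(0, 13)]]
= [[(0, 13)]]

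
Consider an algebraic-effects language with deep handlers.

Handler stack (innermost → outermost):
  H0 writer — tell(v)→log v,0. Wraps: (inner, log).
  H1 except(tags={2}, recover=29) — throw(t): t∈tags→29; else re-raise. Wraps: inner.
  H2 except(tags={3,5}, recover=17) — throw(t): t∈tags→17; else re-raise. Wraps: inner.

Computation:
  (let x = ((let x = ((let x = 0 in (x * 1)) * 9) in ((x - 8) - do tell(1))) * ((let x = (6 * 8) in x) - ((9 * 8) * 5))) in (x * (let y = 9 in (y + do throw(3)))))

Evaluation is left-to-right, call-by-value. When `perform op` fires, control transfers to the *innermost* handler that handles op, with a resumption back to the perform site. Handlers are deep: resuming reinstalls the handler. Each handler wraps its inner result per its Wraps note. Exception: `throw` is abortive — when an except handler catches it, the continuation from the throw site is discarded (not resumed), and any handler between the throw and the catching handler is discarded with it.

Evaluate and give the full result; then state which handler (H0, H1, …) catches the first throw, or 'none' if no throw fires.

Evaluation trace:
tell(1) @ H0 ⇒ log+=1
throw(3) @ H1 re-raised
throw(3) @ H2 caught ⇒ 17
= 17

Answer: 17 ; first throw caught by: H2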